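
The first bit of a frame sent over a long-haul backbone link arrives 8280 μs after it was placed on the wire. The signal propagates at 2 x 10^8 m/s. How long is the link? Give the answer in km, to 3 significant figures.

d = s × t_prop = 200000000 × 0.00828 = 1660 km.

1660 km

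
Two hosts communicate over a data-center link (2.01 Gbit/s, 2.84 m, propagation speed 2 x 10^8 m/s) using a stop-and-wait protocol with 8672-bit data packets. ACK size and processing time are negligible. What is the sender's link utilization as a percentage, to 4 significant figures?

t_tx = L/R = 8672/2.01e+09 = 4.31443e-06 s.
t_prop = 2.84/200000000 = 1.42e-08 s; RTT = 2.84e-08 s.
Cycle = t_tx + RTT = 4.34283e-06 s.
Utilization = t_tx / cycle = 4.31443e-06/4.34283e-06 = 99.35 %.

99.35 %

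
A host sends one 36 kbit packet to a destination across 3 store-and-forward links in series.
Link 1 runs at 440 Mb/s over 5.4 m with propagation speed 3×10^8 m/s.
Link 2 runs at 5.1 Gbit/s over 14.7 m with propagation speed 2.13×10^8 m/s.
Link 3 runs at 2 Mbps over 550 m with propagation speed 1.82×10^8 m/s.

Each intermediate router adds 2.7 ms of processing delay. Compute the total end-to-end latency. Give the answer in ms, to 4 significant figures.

L = 36000 bits.
Transmission delays (L/R per hop): 0.0818182, 0.00705882, 18 ms; sum = 18.0889 ms.
Propagation delays (d/s per hop): 1.8e-05, 6.90141e-05, 0.00302198 ms; sum = 0.00310899 ms.
Processing at 2 router(s): 2 × 2.7 ms = 5.4 ms.
End-to-end = 23.49 ms.

23.49 ms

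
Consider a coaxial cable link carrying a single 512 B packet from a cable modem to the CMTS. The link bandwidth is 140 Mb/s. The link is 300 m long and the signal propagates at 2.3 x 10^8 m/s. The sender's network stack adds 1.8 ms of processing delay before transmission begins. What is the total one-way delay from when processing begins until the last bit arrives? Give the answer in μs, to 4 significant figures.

1831 μs

L = 512 × 8 = 4096 bits.
Transmission delay = L/R = 4096 / 140000000 = 29.2571 μs.
Propagation delay = d/s = 300 m / 2.3e+08 m/s = 1.30435 μs.
Plus processing delay 1.8 ms = 1800 μs.
Total = 1831 μs.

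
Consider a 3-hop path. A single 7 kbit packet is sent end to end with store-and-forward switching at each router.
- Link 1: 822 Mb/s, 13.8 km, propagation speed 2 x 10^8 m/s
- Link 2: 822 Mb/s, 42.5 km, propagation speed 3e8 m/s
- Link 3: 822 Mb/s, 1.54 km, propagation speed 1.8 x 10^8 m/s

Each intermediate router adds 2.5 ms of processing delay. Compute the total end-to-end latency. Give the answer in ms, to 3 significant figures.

L = 7000 bits.
Transmission delay per hop = L/R = 7000/822000000 = 0.00851582 ms; 3 hops → 0.0255474 ms.
Propagation delays (d/s per hop): 0.069, 0.141667, 0.00855556 ms; sum = 0.219222 ms.
Processing at 2 router(s): 2 × 2.5 ms = 5 ms.
End-to-end = 5.24 ms.

5.24 ms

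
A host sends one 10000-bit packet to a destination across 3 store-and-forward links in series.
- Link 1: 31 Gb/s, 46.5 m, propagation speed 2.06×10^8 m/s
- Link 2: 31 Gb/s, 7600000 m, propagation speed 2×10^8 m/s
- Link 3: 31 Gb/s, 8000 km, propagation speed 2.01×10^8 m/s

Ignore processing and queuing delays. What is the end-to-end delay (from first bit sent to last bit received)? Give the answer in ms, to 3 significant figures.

77.8 ms

Transmission delay per hop = L/R = 10000/31000000000 = 0.000322581 ms; 3 hops → 0.000967742 ms.
Propagation delays (d/s per hop): 0.000225728, 38, 39.801 ms; sum = 77.8012 ms.
End-to-end = 77.8 ms.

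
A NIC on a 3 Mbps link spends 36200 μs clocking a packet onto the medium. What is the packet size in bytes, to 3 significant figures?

13600 bytes

L = R × t_tx = 3000000 b/s × 0.0362 s = 108600 bits.
In bytes: 108600 / 8 = 13600 bytes.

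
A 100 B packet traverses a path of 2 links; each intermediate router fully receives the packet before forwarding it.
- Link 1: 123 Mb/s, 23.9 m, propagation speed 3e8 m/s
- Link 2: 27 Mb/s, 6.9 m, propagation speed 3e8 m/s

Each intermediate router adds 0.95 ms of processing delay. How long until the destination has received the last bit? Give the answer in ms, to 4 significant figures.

L = 100 × 8 = 800 bits.
Transmission delays (L/R per hop): 0.00650407, 0.0296296 ms; sum = 0.0361337 ms.
Propagation delays (d/s per hop): 7.96667e-05, 2.3e-05 ms; sum = 0.000102667 ms.
Processing at 1 router(s): 1 × 0.95 ms = 0.95 ms.
End-to-end = 0.9862 ms.

0.9862 ms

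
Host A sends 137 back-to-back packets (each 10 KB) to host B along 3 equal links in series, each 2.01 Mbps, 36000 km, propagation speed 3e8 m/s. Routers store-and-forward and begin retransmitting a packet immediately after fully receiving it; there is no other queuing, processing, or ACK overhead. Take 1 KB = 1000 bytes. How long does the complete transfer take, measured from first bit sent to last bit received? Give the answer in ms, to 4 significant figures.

Per-hop transmission t_tx = L/R = 80000/2.01e+06 = 39.801 ms.
Per-hop propagation t_prop = 36000000/300000000 = 120 ms.
Pipeline fill: first packet needs 3·t_tx to clear all hops; remaining 136 packets each add one t_tx.
Total = (3+137-1)·t_tx + 3·t_prop = 139·39.801 + 3·120 = 5892 ms.

5892 ms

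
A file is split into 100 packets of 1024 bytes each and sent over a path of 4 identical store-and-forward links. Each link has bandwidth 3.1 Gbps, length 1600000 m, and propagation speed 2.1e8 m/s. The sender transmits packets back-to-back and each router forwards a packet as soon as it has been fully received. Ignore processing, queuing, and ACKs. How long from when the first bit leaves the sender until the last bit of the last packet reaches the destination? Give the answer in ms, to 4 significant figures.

30.75 ms

Per-hop transmission t_tx = L/R = 8192/3100000000 = 0.00264258 ms.
Per-hop propagation t_prop = 1600000/210000000 = 7.61905 ms.
Pipeline fill: first packet needs 4·t_tx to clear all hops; remaining 99 packets each add one t_tx.
Total = (4+100-1)·t_tx + 4·t_prop = 103·0.00264258 + 4·7.61905 = 30.75 ms.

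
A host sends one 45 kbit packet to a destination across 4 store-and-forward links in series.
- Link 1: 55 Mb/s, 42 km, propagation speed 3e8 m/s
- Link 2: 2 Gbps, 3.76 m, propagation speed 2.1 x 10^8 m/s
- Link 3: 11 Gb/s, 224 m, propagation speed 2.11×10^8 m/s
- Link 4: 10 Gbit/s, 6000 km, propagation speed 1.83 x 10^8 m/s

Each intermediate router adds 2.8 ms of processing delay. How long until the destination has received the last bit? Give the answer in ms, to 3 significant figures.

L = 45000 bits.
Transmission delays (L/R per hop): 0.818182, 0.0225, 0.00409091, 0.0045 ms; sum = 0.849273 ms.
Propagation delays (d/s per hop): 0.14, 1.79048e-05, 0.00106161, 32.7869 ms; sum = 32.928 ms.
Processing at 3 router(s): 3 × 2.8 ms = 8.4 ms.
End-to-end = 42.2 ms.

42.2 ms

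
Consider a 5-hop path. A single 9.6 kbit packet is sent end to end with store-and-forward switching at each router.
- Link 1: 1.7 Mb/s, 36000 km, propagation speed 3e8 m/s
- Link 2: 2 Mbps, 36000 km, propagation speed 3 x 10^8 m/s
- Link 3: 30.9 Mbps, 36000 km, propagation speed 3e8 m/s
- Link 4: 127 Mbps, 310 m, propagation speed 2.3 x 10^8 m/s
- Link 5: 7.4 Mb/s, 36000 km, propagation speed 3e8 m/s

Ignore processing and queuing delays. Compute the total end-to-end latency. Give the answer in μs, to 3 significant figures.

492000 μs

L = 9600 bits.
Transmission delays (L/R per hop): 5647.06, 4800, 310.68, 75.5906, 1297.3 μs; sum = 12130.6 μs.
Propagation delays (d/s per hop): 120000, 120000, 120000, 1.34783, 120000 μs; sum = 480001 μs.
End-to-end = 492000 μs.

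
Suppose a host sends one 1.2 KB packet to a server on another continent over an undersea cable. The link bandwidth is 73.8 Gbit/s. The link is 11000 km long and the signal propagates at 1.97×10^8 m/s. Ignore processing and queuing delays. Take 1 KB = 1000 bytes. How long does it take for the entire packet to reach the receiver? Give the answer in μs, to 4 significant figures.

55840 μs

L = 9600 bits.
Transmission delay = L/R = 9600 / 73800000000 = 0.130081 μs.
Propagation delay = d/s = 11000000 m / 197000000 m/s = 55837.6 μs.
Total = 55840 μs.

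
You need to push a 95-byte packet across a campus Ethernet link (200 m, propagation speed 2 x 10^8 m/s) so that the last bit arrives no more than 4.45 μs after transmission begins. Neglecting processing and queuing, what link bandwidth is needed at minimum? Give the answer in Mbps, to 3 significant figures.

L = 760 bits.
Propagation delay = 200 / 200000000 = 1 μs.
Transmission budget = 4.45 − 1 = 3.45 μs.
R ≥ L / t_tx = 760 bits / 3.45e-06 s = 220 Mbps.

220 Mbps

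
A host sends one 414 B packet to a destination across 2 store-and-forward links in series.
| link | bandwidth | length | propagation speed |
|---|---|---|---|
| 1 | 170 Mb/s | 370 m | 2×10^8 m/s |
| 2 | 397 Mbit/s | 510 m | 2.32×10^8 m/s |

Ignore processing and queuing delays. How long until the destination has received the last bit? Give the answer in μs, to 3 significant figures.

31.9 μs

L = 414 × 8 = 3312 bits.
Transmission delays (L/R per hop): 19.4824, 8.34257 μs; sum = 27.8249 μs.
Propagation delays (d/s per hop): 1.85, 2.19828 μs; sum = 4.04828 μs.
End-to-end = 31.9 μs.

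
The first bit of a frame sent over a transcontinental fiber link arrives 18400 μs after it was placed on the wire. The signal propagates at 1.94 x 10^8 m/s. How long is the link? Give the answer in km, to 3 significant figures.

3570 km

d = s × t_prop = 194000000 × 0.0184 = 3570 km.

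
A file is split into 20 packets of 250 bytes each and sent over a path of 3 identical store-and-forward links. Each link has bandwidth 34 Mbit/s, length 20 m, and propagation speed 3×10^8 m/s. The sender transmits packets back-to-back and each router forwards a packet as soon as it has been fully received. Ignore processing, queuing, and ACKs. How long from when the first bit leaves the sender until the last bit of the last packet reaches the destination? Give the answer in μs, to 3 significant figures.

Per-hop transmission t_tx = L/R = 2000/34000000 = 58.8235 μs.
Per-hop propagation t_prop = 20/300000000 = 0.0666667 μs.
Pipeline fill: first packet needs 3·t_tx to clear all hops; remaining 19 packets each add one t_tx.
Total = (3+20-1)·t_tx + 3·t_prop = 22·58.8235 + 3·0.0666667 = 1290 μs.

1290 μs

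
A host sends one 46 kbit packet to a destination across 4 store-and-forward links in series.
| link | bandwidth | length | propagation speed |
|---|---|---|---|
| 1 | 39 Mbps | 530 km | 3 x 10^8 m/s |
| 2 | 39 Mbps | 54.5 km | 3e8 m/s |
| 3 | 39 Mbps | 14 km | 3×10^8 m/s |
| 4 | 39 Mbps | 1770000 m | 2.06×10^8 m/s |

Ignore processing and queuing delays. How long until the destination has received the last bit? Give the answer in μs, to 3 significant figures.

L = 46000 bits.
Transmission delay per hop = L/R = 46000/39000000 = 1179.49 μs; 4 hops → 4717.95 μs.
Propagation delays (d/s per hop): 1766.67, 181.667, 46.6667, 8592.23 μs; sum = 10587.2 μs.
End-to-end = 15300 μs.

15300 μs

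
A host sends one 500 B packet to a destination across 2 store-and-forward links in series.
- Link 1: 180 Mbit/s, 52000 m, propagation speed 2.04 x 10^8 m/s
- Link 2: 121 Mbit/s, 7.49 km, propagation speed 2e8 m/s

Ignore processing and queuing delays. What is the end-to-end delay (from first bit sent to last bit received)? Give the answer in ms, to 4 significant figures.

L = 500 × 8 = 4000 bits.
Transmission delays (L/R per hop): 0.0222222, 0.0330579 ms; sum = 0.0552801 ms.
Propagation delays (d/s per hop): 0.254902, 0.03745 ms; sum = 0.292352 ms.
End-to-end = 0.3476 ms.

0.3476 ms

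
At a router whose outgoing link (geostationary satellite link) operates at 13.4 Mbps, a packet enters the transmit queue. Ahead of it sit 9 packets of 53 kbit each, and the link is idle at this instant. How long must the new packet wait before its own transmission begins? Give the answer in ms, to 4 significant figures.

35.60 ms

Each queued packet: L/R = 53000/13400000 = 3.95522 ms.
9 queued → 35.597 ms.
Queuing delay = 35.60 ms.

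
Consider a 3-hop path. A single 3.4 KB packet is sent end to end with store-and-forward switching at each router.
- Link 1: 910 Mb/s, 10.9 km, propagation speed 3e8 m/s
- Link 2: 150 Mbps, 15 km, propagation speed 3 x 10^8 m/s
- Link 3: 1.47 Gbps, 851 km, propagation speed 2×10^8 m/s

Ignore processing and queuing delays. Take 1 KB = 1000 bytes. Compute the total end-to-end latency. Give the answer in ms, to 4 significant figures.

4.571 ms

L = 27200 bits.
Transmission delays (L/R per hop): 0.0298901, 0.181333, 0.0185034 ms; sum = 0.229727 ms.
Propagation delays (d/s per hop): 0.0363333, 0.05, 4.255 ms; sum = 4.34133 ms.
End-to-end = 4.571 ms.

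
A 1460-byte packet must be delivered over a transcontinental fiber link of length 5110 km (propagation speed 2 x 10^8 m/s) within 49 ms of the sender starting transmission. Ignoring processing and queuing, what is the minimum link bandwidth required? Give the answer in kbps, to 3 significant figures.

498 kbps

L = 11680 bits.
Propagation delay = 5110000 / 200000000 = 25.55 ms.
Transmission budget = 49 − 25.55 = 23.45 ms.
R ≥ L / t_tx = 11680 bits / 0.02345 s = 498 kbps.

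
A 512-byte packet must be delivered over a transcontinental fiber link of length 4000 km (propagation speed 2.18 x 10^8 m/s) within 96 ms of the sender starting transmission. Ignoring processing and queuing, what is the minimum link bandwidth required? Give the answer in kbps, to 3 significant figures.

52.7 kbps

L = 4096 bits.
Propagation delay = 4000000 / 2.18e+08 = 18.3486 ms.
Transmission budget = 96 − 18.3486 = 77.6514 ms.
R ≥ L / t_tx = 4096 bits / 0.0776514 s = 52.7 kbps.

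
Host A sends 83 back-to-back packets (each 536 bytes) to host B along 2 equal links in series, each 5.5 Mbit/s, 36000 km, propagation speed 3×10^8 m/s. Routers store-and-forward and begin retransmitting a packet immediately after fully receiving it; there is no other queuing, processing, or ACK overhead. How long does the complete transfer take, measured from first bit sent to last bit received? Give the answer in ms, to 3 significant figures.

305 ms

Per-hop transmission t_tx = L/R = 4288/5500000 = 0.779636 ms.
Per-hop propagation t_prop = 36000000/300000000 = 120 ms.
Pipeline fill: first packet needs 2·t_tx to clear all hops; remaining 82 packets each add one t_tx.
Total = (2+83-1)·t_tx + 2·t_prop = 84·0.779636 + 2·120 = 305 ms.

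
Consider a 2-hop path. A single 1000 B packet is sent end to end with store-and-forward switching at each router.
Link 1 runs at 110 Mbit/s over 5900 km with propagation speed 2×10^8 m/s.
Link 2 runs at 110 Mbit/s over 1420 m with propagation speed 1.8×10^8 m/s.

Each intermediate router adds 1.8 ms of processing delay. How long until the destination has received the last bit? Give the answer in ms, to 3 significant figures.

L = 1000 × 8 = 8000 bits.
Transmission delay per hop = L/R = 8000/110000000 = 0.0727273 ms; 2 hops → 0.145455 ms.
Propagation delays (d/s per hop): 29.5, 0.00788889 ms; sum = 29.5079 ms.
Processing at 1 router(s): 1 × 1.8 ms = 1.8 ms.
End-to-end = 31.5 ms.

31.5 ms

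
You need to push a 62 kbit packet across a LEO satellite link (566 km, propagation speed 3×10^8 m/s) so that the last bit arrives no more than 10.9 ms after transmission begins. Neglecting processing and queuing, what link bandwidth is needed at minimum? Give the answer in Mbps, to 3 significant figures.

6.88 Mbps

Propagation delay = 566000 / 300000000 = 1.88667 ms.
Transmission budget = 10.9 − 1.88667 = 9.01333 ms.
R ≥ L / t_tx = 62000 bits / 0.00901333 s = 6.88 Mbps.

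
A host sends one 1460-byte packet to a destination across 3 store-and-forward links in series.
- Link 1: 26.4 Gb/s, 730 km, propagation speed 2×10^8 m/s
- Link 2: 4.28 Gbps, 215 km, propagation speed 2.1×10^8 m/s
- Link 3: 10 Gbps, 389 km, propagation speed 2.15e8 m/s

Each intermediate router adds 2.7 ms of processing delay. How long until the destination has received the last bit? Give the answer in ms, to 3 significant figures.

L = 1460 × 8 = 11680 bits.
Transmission delays (L/R per hop): 0.000442424, 0.00272897, 0.001168 ms; sum = 0.0043394 ms.
Propagation delays (d/s per hop): 3.65, 1.02381, 1.8093 ms; sum = 6.48311 ms.
Processing at 2 router(s): 2 × 2.7 ms = 5.4 ms.
End-to-end = 11.9 ms.

11.9 ms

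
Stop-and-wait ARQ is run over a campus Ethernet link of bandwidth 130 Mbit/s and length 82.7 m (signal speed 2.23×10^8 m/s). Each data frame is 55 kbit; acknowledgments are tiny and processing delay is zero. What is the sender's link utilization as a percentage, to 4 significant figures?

t_tx = L/R = 55000/130000000 = 0.000423077 s.
t_prop = 82.7/223000000 = 3.70852e-07 s; RTT = 7.41704e-07 s.
Cycle = t_tx + RTT = 0.000423819 s.
Utilization = t_tx / cycle = 0.000423077/0.000423819 = 99.82 %.

99.82 %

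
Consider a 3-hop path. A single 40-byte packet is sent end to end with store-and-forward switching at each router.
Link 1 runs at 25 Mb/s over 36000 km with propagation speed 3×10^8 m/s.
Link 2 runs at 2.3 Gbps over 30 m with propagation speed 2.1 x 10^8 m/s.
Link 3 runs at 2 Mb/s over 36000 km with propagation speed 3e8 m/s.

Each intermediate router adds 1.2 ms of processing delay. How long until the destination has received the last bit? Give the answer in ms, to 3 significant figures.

243 ms

L = 40 × 8 = 320 bits.
Transmission delays (L/R per hop): 0.0128, 0.00013913, 0.16 ms; sum = 0.172939 ms.
Propagation delays (d/s per hop): 120, 0.000142857, 120 ms; sum = 240 ms.
Processing at 2 router(s): 2 × 1.2 ms = 2.4 ms.
End-to-end = 243 ms.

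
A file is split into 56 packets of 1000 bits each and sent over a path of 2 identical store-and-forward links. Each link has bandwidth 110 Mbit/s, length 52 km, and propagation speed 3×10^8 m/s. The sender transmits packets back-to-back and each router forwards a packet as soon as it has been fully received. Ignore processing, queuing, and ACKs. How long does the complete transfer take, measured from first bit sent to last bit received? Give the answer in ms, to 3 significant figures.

Per-hop transmission t_tx = L/R = 1000/110000000 = 0.00909091 ms.
Per-hop propagation t_prop = 52000/300000000 = 0.173333 ms.
Pipeline fill: first packet needs 2·t_tx to clear all hops; remaining 55 packets each add one t_tx.
Total = (2+56-1)·t_tx + 2·t_prop = 57·0.00909091 + 2·0.173333 = 0.865 ms.

0.865 ms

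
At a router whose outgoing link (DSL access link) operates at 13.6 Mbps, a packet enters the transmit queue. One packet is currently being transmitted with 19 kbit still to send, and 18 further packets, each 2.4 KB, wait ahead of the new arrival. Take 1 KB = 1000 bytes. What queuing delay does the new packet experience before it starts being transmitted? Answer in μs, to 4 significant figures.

26810 μs

Each queued packet: L/R = 19200/13600000 = 1411.76 μs.
18 queued → 25411.8 μs.
Plus remaining 19000 bits of current packet: 1397.06 μs.
Queuing delay = 26810 μs.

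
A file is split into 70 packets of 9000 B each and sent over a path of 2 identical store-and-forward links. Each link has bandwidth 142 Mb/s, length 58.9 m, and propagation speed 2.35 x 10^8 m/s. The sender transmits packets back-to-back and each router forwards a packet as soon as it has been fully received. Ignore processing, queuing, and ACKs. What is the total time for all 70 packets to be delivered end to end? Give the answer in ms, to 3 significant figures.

Per-hop transmission t_tx = L/R = 72000/142000000 = 0.507042 ms.
Per-hop propagation t_prop = 58.9/235000000 = 0.000250638 ms.
Pipeline fill: first packet needs 2·t_tx to clear all hops; remaining 69 packets each add one t_tx.
Total = (2+70-1)·t_tx + 2·t_prop = 71·0.507042 + 2·0.000250638 = 36.0 ms.

36.0 ms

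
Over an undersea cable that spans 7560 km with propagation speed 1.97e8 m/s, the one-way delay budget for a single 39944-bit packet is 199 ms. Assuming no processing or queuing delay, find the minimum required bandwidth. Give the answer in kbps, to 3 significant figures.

Propagation delay = 7560000 / 197000000 = 38.3756 ms.
Transmission budget = 199 − 38.3756 = 160.624 ms.
R ≥ L / t_tx = 39944 bits / 0.160624 s = 249 kbps.

249 kbps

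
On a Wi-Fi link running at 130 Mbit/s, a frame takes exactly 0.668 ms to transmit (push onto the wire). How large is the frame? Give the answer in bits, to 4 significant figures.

86840 bits

L = R × t_tx = 130000000 b/s × 0.000668 s = 86840 bits.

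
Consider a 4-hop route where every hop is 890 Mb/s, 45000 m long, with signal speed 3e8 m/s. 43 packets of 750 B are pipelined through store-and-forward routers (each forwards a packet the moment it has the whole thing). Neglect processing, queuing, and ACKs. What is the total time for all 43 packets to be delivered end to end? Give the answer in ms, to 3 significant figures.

Per-hop transmission t_tx = L/R = 6000/890000000 = 0.00674157 ms.
Per-hop propagation t_prop = 45000/300000000 = 0.15 ms.
Pipeline fill: first packet needs 4·t_tx to clear all hops; remaining 42 packets each add one t_tx.
Total = (4+43-1)·t_tx + 4·t_prop = 46·0.00674157 + 4·0.15 = 0.910 ms.

0.910 ms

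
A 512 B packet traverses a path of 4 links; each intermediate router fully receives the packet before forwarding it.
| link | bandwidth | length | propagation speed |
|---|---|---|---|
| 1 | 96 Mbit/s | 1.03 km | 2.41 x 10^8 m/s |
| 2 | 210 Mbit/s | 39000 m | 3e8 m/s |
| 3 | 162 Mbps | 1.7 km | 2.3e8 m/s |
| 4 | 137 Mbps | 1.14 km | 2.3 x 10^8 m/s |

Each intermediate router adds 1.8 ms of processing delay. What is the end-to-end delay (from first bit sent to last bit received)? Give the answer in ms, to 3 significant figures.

L = 512 × 8 = 4096 bits.
Transmission delays (L/R per hop): 0.0426667, 0.0195048, 0.025284, 0.0298978 ms; sum = 0.117353 ms.
Propagation delays (d/s per hop): 0.00427386, 0.13, 0.0073913, 0.00495652 ms; sum = 0.146622 ms.
Processing at 3 router(s): 3 × 1.8 ms = 5.4 ms.
End-to-end = 5.66 ms.

5.66 ms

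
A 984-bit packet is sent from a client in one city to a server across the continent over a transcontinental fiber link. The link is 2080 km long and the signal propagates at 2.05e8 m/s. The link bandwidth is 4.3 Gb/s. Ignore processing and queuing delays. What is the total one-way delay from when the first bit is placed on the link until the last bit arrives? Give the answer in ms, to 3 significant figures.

10.1 ms

Transmission delay = L/R = 984 / 4300000000 = 0.000228837 ms.
Propagation delay = d/s = 2080000 m / 2.05e+08 m/s = 10.1463 ms.
Total = 10.1 ms.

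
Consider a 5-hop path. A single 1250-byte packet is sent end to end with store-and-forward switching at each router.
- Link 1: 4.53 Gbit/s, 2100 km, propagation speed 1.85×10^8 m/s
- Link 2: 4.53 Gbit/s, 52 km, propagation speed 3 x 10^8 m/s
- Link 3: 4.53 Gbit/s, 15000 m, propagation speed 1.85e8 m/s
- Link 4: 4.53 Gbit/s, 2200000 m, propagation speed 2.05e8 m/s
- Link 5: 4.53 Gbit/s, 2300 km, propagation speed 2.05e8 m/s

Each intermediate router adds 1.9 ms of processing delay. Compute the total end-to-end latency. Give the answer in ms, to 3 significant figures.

L = 1250 × 8 = 10000 bits.
Transmission delay per hop = L/R = 10000/4530000000 = 0.00220751 ms; 5 hops → 0.0110375 ms.
Propagation delays (d/s per hop): 11.3514, 0.173333, 0.0810811, 10.7317, 11.2195 ms; sum = 33.557 ms.
Processing at 4 router(s): 4 × 1.9 ms = 7.6 ms.
End-to-end = 41.2 ms.

41.2 ms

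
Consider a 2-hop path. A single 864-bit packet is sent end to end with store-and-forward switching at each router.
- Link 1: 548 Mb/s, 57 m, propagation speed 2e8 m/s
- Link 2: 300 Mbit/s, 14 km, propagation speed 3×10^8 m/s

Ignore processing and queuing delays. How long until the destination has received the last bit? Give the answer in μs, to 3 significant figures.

Transmission delays (L/R per hop): 1.57664, 2.88 μs; sum = 4.45664 μs.
Propagation delays (d/s per hop): 0.285, 46.6667 μs; sum = 46.9517 μs.
End-to-end = 51.4 μs.

51.4 μs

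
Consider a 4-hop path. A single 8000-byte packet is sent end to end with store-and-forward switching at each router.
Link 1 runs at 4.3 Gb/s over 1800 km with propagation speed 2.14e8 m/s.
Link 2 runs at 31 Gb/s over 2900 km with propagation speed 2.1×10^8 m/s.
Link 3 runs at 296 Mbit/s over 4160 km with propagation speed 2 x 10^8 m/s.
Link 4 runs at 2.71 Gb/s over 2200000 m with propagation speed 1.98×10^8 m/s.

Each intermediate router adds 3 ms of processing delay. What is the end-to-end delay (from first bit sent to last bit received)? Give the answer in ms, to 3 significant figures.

63.4 ms

L = 8000 × 8 = 64000 bits.
Transmission delays (L/R per hop): 0.0148837, 0.00206452, 0.216216, 0.0236162 ms; sum = 0.256781 ms.
Propagation delays (d/s per hop): 8.41121, 13.8095, 20.8, 11.1111 ms; sum = 54.1318 ms.
Processing at 3 router(s): 3 × 3 ms = 9 ms.
End-to-end = 63.4 ms.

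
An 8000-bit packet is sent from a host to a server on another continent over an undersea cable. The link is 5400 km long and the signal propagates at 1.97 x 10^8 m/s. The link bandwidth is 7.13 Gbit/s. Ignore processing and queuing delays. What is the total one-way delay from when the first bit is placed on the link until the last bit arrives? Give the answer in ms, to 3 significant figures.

27.4 ms

Transmission delay = L/R = 8000 / 7130000000 = 0.00112202 ms.
Propagation delay = d/s = 5400000 m / 197000000 m/s = 27.4112 ms.
Total = 27.4 ms.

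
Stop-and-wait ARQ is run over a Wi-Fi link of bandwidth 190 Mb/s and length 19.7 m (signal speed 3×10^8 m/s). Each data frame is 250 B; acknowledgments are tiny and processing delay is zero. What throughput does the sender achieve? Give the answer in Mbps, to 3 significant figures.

188 Mbps

t_tx = L/R = 2000/190000000 = 1.05263e-05 s.
t_prop = 19.7/300000000 = 6.56667e-08 s; RTT = 1.31333e-07 s.
Cycle = t_tx + RTT = 1.06576e-05 s.
Throughput = L / cycle = 2000 / 1.06576e-05 = 188 Mbps.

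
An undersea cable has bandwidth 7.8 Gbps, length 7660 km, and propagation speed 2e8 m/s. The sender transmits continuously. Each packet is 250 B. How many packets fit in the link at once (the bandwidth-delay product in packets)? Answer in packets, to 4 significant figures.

149400 packets

Propagation delay = 7660000 / 200000000 = 0.0383 s.
BDP = R × t_prop = 7800000000 × 0.0383 = 298740000 bits.
In packets of 2000 bits: 149400 packets.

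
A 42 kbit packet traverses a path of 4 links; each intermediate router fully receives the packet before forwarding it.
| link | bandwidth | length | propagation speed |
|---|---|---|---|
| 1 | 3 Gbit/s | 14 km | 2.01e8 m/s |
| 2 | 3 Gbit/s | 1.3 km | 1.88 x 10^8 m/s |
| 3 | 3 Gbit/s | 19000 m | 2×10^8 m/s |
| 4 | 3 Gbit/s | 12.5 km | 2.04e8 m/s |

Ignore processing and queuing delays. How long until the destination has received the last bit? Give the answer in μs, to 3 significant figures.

289 μs

L = 42000 bits.
Transmission delay per hop = L/R = 42000/3000000000 = 14 μs; 4 hops → 56 μs.
Propagation delays (d/s per hop): 69.6517, 6.91489, 95, 61.2745 μs; sum = 232.841 μs.
End-to-end = 289 μs.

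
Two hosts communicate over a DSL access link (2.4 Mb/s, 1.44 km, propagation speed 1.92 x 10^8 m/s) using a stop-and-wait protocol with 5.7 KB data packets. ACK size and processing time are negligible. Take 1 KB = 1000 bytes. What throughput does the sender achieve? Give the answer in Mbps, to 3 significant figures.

2.40 Mbps

t_tx = L/R = 45600/2400000 = 0.019 s.
t_prop = 1440/192000000 = 7.5e-06 s; RTT = 1.5e-05 s.
Cycle = t_tx + RTT = 0.019015 s.
Throughput = L / cycle = 45600 / 0.019015 = 2.40 Mbps.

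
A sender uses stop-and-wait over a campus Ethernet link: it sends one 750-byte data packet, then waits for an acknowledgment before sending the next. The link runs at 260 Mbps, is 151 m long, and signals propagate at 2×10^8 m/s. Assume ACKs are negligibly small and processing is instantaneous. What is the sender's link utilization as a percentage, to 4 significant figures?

93.86 %

t_tx = L/R = 6000/260000000 = 2.30769e-05 s.
t_prop = 151/200000000 = 7.55e-07 s; RTT = 1.51e-06 s.
Cycle = t_tx + RTT = 2.45869e-05 s.
Utilization = t_tx / cycle = 2.30769e-05/2.45869e-05 = 93.86 %.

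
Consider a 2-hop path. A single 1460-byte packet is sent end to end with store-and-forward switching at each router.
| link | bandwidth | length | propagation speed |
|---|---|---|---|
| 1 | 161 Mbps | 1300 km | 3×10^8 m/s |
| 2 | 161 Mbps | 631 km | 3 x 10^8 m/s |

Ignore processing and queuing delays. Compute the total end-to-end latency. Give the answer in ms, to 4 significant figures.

L = 1460 × 8 = 11680 bits.
Transmission delay per hop = L/R = 11680/161000000 = 0.0725466 ms; 2 hops → 0.145093 ms.
Propagation delays (d/s per hop): 4.33333, 2.10333 ms; sum = 6.43667 ms.
End-to-end = 6.582 ms.

6.582 ms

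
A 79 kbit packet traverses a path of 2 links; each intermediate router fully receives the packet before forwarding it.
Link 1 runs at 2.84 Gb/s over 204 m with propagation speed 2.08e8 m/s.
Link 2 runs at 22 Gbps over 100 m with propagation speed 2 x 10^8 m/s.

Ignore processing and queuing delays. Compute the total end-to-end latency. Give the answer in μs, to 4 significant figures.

32.89 μs

L = 79000 bits.
Transmission delays (L/R per hop): 27.8169, 3.59091 μs; sum = 31.4078 μs.
Propagation delays (d/s per hop): 0.980769, 0.5 μs; sum = 1.48077 μs.
End-to-end = 32.89 μs.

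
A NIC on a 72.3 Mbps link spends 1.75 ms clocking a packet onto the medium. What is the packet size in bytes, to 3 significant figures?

L = R × t_tx = 72300000 b/s × 0.00175 s = 126525 bits.
In bytes: 126525 / 8 = 15800 bytes.

15800 bytes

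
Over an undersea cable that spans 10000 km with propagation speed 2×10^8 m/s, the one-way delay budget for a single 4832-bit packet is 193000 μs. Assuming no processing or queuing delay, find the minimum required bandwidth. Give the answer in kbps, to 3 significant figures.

33.8 kbps

Propagation delay = 10000000 / 200000000 = 50000 μs.
Transmission budget = 193000 − 50000 = 143000 μs.
R ≥ L / t_tx = 4832 bits / 0.143 s = 33.8 kbps.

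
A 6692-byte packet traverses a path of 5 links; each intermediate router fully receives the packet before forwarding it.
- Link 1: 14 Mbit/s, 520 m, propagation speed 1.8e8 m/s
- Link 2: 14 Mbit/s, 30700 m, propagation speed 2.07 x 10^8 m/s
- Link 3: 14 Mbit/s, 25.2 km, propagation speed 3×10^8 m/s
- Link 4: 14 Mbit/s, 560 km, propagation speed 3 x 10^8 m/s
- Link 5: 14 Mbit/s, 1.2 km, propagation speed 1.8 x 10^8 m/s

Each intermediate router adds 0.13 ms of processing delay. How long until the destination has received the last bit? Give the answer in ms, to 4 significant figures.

L = 6692 × 8 = 53536 bits.
Transmission delay per hop = L/R = 53536/14000000 = 3.824 ms; 5 hops → 19.12 ms.
Propagation delays (d/s per hop): 0.00288889, 0.148309, 0.084, 1.86667, 0.00666667 ms; sum = 2.10853 ms.
Processing at 4 router(s): 4 × 0.13 ms = 0.52 ms.
End-to-end = 21.75 ms.

21.75 ms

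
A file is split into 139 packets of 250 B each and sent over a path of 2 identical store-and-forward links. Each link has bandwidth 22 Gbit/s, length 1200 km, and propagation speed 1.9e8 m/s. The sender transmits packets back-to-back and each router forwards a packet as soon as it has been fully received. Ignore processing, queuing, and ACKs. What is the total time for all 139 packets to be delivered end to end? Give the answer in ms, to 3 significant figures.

Per-hop transmission t_tx = L/R = 2000/22000000000 = 9.09091e-05 ms.
Per-hop propagation t_prop = 1200000/190000000 = 6.31579 ms.
Pipeline fill: first packet needs 2·t_tx to clear all hops; remaining 138 packets each add one t_tx.
Total = (2+139-1)·t_tx + 2·t_prop = 140·9.09091e-05 + 2·6.31579 = 12.6 ms.

12.6 ms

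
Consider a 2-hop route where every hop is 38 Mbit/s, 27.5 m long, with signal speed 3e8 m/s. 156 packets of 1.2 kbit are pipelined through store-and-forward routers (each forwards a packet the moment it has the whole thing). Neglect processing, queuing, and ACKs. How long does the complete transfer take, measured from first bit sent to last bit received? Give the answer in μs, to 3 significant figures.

4960 μs

Per-hop transmission t_tx = L/R = 1200/38000000 = 31.5789 μs.
Per-hop propagation t_prop = 27.5/300000000 = 0.0916667 μs.
Pipeline fill: first packet needs 2·t_tx to clear all hops; remaining 155 packets each add one t_tx.
Total = (2+156-1)·t_tx + 2·t_prop = 157·31.5789 + 2·0.0916667 = 4960 μs.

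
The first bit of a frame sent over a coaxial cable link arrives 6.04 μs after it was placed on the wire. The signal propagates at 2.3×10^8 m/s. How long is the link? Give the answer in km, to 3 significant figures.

d = s × t_prop = 2.3e+08 × 6.04e-06 = 1.39 km.

1.39 km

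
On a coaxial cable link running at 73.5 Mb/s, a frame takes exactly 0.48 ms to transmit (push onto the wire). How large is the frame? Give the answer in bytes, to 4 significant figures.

L = R × t_tx = 73500000 b/s × 0.00048 s = 35280 bits.
In bytes: 35280 / 8 = 4410 bytes.

4410 bytes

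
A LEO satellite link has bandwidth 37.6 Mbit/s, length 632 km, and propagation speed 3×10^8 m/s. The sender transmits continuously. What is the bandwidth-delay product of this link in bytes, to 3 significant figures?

9900 bytes

Propagation delay = 632000 / 300000000 = 0.00210667 s.
BDP = R × t_prop = 37600000 × 0.00210667 = 79210.7 bits.
In bytes: 79210.7/8 = 9900 bytes.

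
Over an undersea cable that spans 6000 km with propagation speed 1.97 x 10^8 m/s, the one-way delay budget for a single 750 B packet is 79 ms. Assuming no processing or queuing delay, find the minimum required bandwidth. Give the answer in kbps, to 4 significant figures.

L = 6000 bits.
Propagation delay = 6000000 / 197000000 = 30.4569 ms.
Transmission budget = 79 − 30.4569 = 48.5431 ms.
R ≥ L / t_tx = 6000 bits / 0.0485431 s = 123.6 kbps.

123.6 kbps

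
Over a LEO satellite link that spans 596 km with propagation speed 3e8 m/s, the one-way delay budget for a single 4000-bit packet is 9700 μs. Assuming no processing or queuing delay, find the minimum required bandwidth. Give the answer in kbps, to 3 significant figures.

519 kbps

Propagation delay = 596000 / 300000000 = 1986.67 μs.
Transmission budget = 9700 − 1986.67 = 7713.33 μs.
R ≥ L / t_tx = 4000 bits / 0.00771333 s = 519 kbps.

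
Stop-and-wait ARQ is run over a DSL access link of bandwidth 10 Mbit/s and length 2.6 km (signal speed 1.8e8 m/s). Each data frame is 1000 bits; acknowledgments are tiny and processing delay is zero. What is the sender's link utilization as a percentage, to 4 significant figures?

77.59 %

t_tx = L/R = 1000/10000000 = 0.0001 s.
t_prop = 2600/180000000 = 1.44444e-05 s; RTT = 2.88889e-05 s.
Cycle = t_tx + RTT = 0.000128889 s.
Utilization = t_tx / cycle = 0.0001/0.000128889 = 77.59 %.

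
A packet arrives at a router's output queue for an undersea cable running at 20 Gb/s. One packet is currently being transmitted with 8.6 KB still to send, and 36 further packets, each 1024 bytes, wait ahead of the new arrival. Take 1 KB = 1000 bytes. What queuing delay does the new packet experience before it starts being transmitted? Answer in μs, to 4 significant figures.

Each queued packet: L/R = 8192/20000000000 = 0.4096 μs.
36 queued → 14.7456 μs.
Plus remaining 68800 bits of current packet: 3.44 μs.
Queuing delay = 18.19 μs.

18.19 μs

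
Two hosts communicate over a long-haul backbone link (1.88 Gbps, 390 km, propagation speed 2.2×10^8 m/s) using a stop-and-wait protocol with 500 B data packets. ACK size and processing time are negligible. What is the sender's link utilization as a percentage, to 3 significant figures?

0.0600 %

t_tx = L/R = 4000/1880000000 = 2.12766e-06 s.
t_prop = 390000/2.2e+08 = 0.00177273 s; RTT = 0.00354545 s.
Cycle = t_tx + RTT = 0.00354758 s.
Utilization = t_tx / cycle = 2.12766e-06/0.00354758 = 0.0600 %.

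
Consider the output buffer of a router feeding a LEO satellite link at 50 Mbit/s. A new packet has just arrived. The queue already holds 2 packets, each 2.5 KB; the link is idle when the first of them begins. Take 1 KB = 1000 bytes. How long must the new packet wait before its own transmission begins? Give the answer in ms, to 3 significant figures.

0.800 ms

Each queued packet: L/R = 20000/50000000 = 0.4 ms.
2 queued → 0.8 ms.
Queuing delay = 0.800 ms.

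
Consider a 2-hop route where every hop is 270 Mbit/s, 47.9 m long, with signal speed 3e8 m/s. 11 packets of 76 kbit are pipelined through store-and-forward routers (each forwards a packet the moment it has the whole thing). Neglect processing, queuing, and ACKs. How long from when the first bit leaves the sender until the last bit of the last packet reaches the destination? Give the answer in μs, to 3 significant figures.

3380 μs

Per-hop transmission t_tx = L/R = 76000/270000000 = 281.481 μs.
Per-hop propagation t_prop = 47.9/300000000 = 0.159667 μs.
Pipeline fill: first packet needs 2·t_tx to clear all hops; remaining 10 packets each add one t_tx.
Total = (2+11-1)·t_tx + 2·t_prop = 12·281.481 + 2·0.159667 = 3380 μs.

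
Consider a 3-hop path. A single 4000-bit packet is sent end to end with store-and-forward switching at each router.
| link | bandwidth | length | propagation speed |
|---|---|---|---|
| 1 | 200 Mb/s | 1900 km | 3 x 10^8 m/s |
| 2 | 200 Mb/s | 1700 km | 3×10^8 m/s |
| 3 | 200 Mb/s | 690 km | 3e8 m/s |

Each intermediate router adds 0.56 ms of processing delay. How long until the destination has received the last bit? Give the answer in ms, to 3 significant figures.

15.5 ms

Transmission delay per hop = L/R = 4000/200000000 = 0.02 ms; 3 hops → 0.06 ms.
Propagation delays (d/s per hop): 6.33333, 5.66667, 2.3 ms; sum = 14.3 ms.
Processing at 2 router(s): 2 × 0.56 ms = 1.12 ms.
End-to-end = 15.5 ms.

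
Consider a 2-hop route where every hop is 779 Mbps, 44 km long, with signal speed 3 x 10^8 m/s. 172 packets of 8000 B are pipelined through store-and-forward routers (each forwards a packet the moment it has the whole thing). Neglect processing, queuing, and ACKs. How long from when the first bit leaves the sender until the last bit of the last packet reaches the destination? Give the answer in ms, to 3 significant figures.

14.5 ms

Per-hop transmission t_tx = L/R = 64000/779000000 = 0.0821566 ms.
Per-hop propagation t_prop = 44000/300000000 = 0.146667 ms.
Pipeline fill: first packet needs 2·t_tx to clear all hops; remaining 171 packets each add one t_tx.
Total = (2+172-1)·t_tx + 2·t_prop = 173·0.0821566 + 2·0.146667 = 14.5 ms.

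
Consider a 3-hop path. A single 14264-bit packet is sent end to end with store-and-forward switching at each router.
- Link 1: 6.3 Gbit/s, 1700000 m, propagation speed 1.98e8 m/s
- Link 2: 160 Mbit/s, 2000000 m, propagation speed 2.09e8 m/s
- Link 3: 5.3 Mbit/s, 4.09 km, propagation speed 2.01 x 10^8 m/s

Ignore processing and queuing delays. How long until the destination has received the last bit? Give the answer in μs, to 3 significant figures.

Transmission delays (L/R per hop): 2.26413, 89.15, 2691.32 μs; sum = 2782.73 μs.
Propagation delays (d/s per hop): 8585.86, 9569.38, 20.3483 μs; sum = 18175.6 μs.
End-to-end = 21000 μs.

21000 μs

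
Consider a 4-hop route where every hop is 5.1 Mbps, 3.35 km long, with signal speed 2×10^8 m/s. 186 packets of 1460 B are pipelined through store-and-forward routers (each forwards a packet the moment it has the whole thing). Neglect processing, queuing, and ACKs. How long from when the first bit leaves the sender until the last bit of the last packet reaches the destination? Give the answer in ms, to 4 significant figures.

432.9 ms

Per-hop transmission t_tx = L/R = 11680/5100000 = 2.2902 ms.
Per-hop propagation t_prop = 3350/200000000 = 0.01675 ms.
Pipeline fill: first packet needs 4·t_tx to clear all hops; remaining 185 packets each add one t_tx.
Total = (4+186-1)·t_tx + 4·t_prop = 189·2.2902 + 4·0.01675 = 432.9 ms.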